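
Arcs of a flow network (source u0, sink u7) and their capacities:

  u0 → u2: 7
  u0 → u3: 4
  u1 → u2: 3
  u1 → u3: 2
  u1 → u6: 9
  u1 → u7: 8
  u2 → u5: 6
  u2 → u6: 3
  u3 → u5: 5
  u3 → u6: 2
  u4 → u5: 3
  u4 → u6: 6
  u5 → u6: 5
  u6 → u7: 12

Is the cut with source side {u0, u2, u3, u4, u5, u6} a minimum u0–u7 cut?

No — its capacity is 12, but the minimum cut has capacity 10.

Given cut capacity: 12 = 12.
Augment u0→u2→u6→u7: bottleneck 3, flow now 3.
Augment u0→u3→u6→u7: bottleneck 2, flow now 5.
Augment u0→u2→u5→u6→u7: bottleneck 4, flow now 9.
Augment u0→u3→u5→u6→u7: bottleneck 1, flow now 10.
No augmenting path remains; maximum flow = 10.
In the residual graph, reachable from u0: {u0, u2, u3, u5}.
Min-cut edges: u2→u6 (3), u3→u6 (2), u5→u6 (5); capacity 3 + 2 + 5 = 10.
Cut capacity 12 exceeds the max flow 10, so it is not minimum.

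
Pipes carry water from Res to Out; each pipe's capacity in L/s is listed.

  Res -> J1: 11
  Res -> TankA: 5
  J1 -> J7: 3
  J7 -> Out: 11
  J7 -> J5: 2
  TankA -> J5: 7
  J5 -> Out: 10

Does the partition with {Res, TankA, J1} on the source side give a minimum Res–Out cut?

Given cut capacity: 7 + 3 = 10.
Augment Res→TankA→J5→Out: bottleneck 5, flow now 5.
Augment Res→J1→J7→Out: bottleneck 3, flow now 8.
No augmenting path remains; maximum flow = 8.
In the residual graph, reachable from Res: {Res, J1}.
Min-cut edges: Res→TankA (5), J1→J7 (3); capacity 5 + 3 = 8.
Cut capacity 10 exceeds the max flow 8, so it is not minimum.

No — its capacity is 10, but the minimum cut has capacity 8.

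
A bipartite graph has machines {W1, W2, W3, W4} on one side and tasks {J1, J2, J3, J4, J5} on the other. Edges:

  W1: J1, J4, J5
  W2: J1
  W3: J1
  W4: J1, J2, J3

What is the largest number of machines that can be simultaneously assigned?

Unit-capacity flow: source→left, listed edges, right→sink; max matching = max flow.
Augmenting path W1→J1 (+1); matched 1.
Augmenting path W4→J2 (+1); matched 2.
Augmenting path W2→J1→W1→J4 (+1); matched 3.
No augmenting path remains; maximum matching = 3.
König certificate: {W1, W4, J1} is a vertex cover of size 3 (every listed pair touches it), so no matching can be larger.

3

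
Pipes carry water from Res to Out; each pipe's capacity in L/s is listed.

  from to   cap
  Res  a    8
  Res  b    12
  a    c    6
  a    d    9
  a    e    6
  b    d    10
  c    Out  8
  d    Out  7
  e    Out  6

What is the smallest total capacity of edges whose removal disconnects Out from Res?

Augment Res→a→c→Out: bottleneck 6, flow now 6.
Augment Res→a→d→Out: bottleneck 2, flow now 8.
Augment Res→b→d→Out: bottleneck 5, flow now 13.
Augment Res→b→d→a→e→Out: bottleneck 2, flow now 15. (uses reverse residual edge)
No augmenting path remains; maximum flow = 15.
By max-flow min-cut, the minimum cut capacity equals the max flow.
In the residual graph, reachable from Res: {Res, b, d}.
Min-cut edges: Res→a (8), d→Out (7); capacity 8 + 7 = 15.

15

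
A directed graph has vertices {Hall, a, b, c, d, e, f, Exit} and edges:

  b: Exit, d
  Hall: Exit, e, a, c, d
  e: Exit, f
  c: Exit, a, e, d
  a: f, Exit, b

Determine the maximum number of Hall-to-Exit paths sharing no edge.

4

Assign every edge capacity 1; by Menger, the answer equals the max flow.
Path Hall→Exit (+1); total 1.
Path Hall→a→Exit (+1); total 2.
Path Hall→c→Exit (+1); total 3.
Path Hall→e→Exit (+1); total 4.
No residual Hall→Exit path; max flow = 4.
Certifying cut of size 4: {Hall→Exit, Hall→a, Hall→c, Hall→e}.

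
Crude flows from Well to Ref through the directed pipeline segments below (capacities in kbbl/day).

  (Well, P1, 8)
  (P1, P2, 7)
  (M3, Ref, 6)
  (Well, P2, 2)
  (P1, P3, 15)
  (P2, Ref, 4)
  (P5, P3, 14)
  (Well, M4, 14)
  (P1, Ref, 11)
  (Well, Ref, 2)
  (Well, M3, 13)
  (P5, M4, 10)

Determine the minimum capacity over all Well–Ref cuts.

18

Augment Well→Ref: bottleneck 2, flow now 2.
Augment Well→P1→Ref: bottleneck 8, flow now 10.
Augment Well→M3→Ref: bottleneck 6, flow now 16.
Augment Well→P2→Ref: bottleneck 2, flow now 18.
No augmenting path remains; maximum flow = 18.
By max-flow min-cut, the minimum cut capacity equals the max flow.
In the residual graph, reachable from Well: {Well, M3, M4}.
Min-cut edges: Well→P1 (8), Well→P2 (2), Well→Ref (2), M3→Ref (6); capacity 8 + 2 + 2 + 6 = 18.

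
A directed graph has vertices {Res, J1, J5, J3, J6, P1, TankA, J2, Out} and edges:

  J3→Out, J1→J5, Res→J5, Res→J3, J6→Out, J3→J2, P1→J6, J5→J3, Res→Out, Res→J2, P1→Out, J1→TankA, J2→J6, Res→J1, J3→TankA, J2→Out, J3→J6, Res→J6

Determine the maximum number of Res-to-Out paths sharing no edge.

4

Assign every edge capacity 1; by Menger, the answer equals the max flow.
Path Res→Out (+1); total 1.
Path Res→J3→Out (+1); total 2.
Path Res→J6→Out (+1); total 3.
Path Res→J2→Out (+1); total 4.
No residual Res→Out path; max flow = 4.
Certifying cut of size 4: {J2→Out, J3→Out, J6→Out, Res→Out}.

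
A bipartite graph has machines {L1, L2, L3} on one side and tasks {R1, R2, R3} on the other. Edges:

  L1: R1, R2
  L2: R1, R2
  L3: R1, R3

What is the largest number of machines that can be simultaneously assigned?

3

Unit-capacity flow: source→left, listed edges, right→sink; max matching = max flow.
Augmenting path L1→R1 (+1); matched 1.
Augmenting path L2→R2 (+1); matched 2.
Augmenting path L3→R3 (+1); matched 3.
No augmenting path remains; maximum matching = 3.
König certificate: {L1, L2, L3} is a vertex cover of size 3 (every listed pair touches it), so no matching can be larger.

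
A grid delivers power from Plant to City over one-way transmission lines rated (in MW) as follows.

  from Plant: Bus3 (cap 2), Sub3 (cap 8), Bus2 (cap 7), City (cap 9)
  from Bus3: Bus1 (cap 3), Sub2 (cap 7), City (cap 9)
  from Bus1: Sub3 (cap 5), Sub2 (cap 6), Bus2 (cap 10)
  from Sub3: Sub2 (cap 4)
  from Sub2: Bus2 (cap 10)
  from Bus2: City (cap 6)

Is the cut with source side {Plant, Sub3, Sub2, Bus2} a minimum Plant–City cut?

Given cut capacity: 2 + 9 + 6 = 17.
Augment Plant→City: bottleneck 9, flow now 9.
Augment Plant→Bus3→City: bottleneck 2, flow now 11.
Augment Plant→Bus2→City: bottleneck 6, flow now 17.
No augmenting path remains; maximum flow = 17.
Cut capacity 17 equals the max flow, so it is a minimum cut.

Yes — it is a minimum cut (capacity 17).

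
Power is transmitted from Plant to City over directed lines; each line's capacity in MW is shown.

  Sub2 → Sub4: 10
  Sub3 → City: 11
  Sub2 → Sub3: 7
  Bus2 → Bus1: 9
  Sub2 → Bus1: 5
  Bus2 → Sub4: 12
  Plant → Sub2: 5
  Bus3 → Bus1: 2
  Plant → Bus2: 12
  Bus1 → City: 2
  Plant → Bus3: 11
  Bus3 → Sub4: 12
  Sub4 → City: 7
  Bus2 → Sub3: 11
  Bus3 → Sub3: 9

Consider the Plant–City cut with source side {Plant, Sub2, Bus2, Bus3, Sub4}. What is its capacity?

Edges leaving {Plant, Sub2, Bus2, Bus3, Sub4}: Sub2→Bus1 (5), Sub2→Sub3 (7), Bus2→Bus1 (9), Bus2→Sub3 (11), Bus3→Bus1 (2), Bus3→Sub3 (9), Sub4→City (7).
Cut capacity = 5 + 7 + 9 + 11 + 2 + 9 + 7 = 50.

50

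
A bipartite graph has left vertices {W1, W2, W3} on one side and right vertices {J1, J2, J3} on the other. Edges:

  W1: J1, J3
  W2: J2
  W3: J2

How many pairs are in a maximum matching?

2

Unit-capacity flow: source→left, listed edges, right→sink; max matching = max flow.
Augmenting path W1→J1 (+1); matched 1.
Augmenting path W2→J2 (+1); matched 2.
No augmenting path remains; maximum matching = 2.
König certificate: {W1, J2} is a vertex cover of size 2 (every listed pair touches it), so no matching can be larger.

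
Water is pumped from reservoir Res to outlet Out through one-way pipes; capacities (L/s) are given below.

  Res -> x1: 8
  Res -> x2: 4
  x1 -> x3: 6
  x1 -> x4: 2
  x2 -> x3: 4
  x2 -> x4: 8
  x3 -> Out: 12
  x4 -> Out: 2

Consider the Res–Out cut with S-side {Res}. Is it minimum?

Yes — it is a minimum cut (capacity 12).

Given cut capacity: 8 + 4 = 12.
Augment Res→x1→x3→Out: bottleneck 6, flow now 6.
Augment Res→x1→x4→Out: bottleneck 2, flow now 8.
Augment Res→x2→x3→Out: bottleneck 4, flow now 12.
No augmenting path remains; maximum flow = 12.
Cut capacity 12 equals the max flow, so it is a minimum cut.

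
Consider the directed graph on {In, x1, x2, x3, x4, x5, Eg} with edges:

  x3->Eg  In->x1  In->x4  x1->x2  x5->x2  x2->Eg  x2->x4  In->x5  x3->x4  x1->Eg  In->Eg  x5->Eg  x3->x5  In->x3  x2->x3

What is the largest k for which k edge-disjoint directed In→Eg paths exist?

4

Assign every edge capacity 1; by Menger, the answer equals the max flow.
Path In→Eg (+1); total 1.
Path In→x1→Eg (+1); total 2.
Path In→x3→Eg (+1); total 3.
Path In→x5→Eg (+1); total 4.
No residual In→Eg path; max flow = 4.
Certifying cut of size 4: {In→Eg, In→x1, In→x3, In→x5}.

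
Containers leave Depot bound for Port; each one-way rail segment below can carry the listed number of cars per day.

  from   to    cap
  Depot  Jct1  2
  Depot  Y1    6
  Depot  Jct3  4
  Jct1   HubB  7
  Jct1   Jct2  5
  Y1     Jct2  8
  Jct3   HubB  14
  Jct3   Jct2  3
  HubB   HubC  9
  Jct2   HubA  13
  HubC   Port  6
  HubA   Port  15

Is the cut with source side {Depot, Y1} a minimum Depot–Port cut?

Given cut capacity: 2 + 4 + 8 = 14.
Augment Depot→Jct1→HubB→HubC→Port: bottleneck 2, flow now 2.
Augment Depot→Y1→Jct2→HubA→Port: bottleneck 6, flow now 8.
Augment Depot→Jct3→HubB→HubC→Port: bottleneck 4, flow now 12.
No augmenting path remains; maximum flow = 12.
In the residual graph, reachable from Depot: {Depot}.
Min-cut edges: Depot→Jct1 (2), Depot→Y1 (6), Depot→Jct3 (4); capacity 2 + 6 + 4 = 12.
Cut capacity 14 exceeds the max flow 12, so it is not minimum.

No — its capacity is 14, but the minimum cut has capacity 12.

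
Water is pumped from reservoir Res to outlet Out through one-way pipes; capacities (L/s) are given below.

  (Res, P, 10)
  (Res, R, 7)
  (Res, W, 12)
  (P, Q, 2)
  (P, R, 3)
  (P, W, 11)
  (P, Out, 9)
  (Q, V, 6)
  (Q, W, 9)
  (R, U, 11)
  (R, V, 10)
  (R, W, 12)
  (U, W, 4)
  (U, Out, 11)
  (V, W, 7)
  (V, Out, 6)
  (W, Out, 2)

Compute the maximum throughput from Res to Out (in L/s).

Augment Res→P→Out: bottleneck 9, flow now 9.
Augment Res→W→Out: bottleneck 2, flow now 11.
Augment Res→R→U→Out: bottleneck 7, flow now 18.
Augment Res→P→Q→V→Out: bottleneck 1, flow now 19.
No augmenting path remains; maximum flow = 19.
In the residual graph, reachable from Res: {Res, W}.
Min-cut edges: Res→P (10), Res→R (7), W→Out (2); capacity 10 + 7 + 2 = 19.
This cut is saturated, so no flow can exceed 19.

19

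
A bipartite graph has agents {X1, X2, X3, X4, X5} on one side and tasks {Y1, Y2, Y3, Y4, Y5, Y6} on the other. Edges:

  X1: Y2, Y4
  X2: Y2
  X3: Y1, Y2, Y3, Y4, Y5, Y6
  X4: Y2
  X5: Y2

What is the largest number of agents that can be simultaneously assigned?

3

Unit-capacity flow: source→left, listed edges, right→sink; max matching = max flow.
Augmenting path X1→Y2 (+1); matched 1.
Augmenting path X3→Y1 (+1); matched 2.
Augmenting path X2→Y2→X1→Y4 (+1); matched 3.
No augmenting path remains; maximum matching = 3.
König certificate: {X1, X3, Y2} is a vertex cover of size 3 (every listed pair touches it), so no matching can be larger.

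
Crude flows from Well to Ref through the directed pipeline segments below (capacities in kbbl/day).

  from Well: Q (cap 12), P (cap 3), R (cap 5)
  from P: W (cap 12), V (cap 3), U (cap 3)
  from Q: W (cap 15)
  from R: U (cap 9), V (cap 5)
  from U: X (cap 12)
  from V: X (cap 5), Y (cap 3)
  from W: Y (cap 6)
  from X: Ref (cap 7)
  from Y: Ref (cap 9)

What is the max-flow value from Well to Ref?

Augment Well→P→U→X→Ref: bottleneck 3, flow now 3.
Augment Well→Q→W→Y→Ref: bottleneck 6, flow now 9.
Augment Well→R→U→X→Ref: bottleneck 4, flow now 13.
Augment Well→R→V→Y→Ref: bottleneck 1, flow now 14.
No augmenting path remains; maximum flow = 14.
In the residual graph, reachable from Well: {Well, Q, W}.
Min-cut edges: Well→P (3), Well→R (5), W→Y (6); capacity 3 + 5 + 6 = 14.
This cut is saturated, so no flow can exceed 14.

14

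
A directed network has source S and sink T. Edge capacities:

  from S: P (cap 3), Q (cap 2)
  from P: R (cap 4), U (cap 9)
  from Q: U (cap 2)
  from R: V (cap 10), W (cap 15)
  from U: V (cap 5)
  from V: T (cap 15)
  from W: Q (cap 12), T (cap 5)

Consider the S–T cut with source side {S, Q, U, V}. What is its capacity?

Edges leaving {S, Q, U, V}: S→P (3), V→T (15).
Cut capacity = 3 + 15 = 18.

18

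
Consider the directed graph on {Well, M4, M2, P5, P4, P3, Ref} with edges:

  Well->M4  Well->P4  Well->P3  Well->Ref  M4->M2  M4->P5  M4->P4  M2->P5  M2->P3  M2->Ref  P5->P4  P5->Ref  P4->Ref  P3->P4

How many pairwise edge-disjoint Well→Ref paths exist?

Assign every edge capacity 1; by Menger, the answer equals the max flow.
Path Well→Ref (+1); total 1.
Path Well→P4→Ref (+1); total 2.
Path Well→M4→M2→Ref (+1); total 3.
No residual Well→Ref path; max flow = 3.
Certifying cut of size 3: {P4→Ref, Well→M4, Well→Ref}.

3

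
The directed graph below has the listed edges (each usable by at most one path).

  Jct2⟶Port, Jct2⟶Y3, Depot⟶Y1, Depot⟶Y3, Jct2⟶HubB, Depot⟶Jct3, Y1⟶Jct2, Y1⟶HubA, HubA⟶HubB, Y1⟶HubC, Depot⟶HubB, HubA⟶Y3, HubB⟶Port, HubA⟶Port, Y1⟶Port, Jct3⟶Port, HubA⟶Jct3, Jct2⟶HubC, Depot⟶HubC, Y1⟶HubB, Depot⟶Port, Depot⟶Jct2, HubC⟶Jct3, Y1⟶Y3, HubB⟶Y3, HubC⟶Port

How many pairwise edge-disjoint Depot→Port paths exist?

Assign every edge capacity 1; by Menger, the answer equals the max flow.
Path Depot→Port (+1); total 1.
Path Depot→Y1→Port (+1); total 2.
Path Depot→Jct2→Port (+1); total 3.
Path Depot→HubC→Port (+1); total 4.
Path Depot→HubB→Port (+1); total 5.
Path Depot→Jct3→Port (+1); total 6.
No residual Depot→Port path; max flow = 6.
Certifying cut of size 6: {Depot→HubB, Depot→HubC, Depot→Jct2, Depot→Jct3, Depot→Port, Depot→Y1}.

6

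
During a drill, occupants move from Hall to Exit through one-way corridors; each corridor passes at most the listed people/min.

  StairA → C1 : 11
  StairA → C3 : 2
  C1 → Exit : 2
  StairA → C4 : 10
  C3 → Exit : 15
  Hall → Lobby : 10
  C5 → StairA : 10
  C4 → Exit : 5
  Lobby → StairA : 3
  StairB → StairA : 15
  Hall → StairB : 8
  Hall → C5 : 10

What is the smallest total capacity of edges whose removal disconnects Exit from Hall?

9

Augment Hall→Lobby→StairA→C3→Exit: bottleneck 2, flow now 2.
Augment Hall→Lobby→StairA→C1→Exit: bottleneck 1, flow now 3.
Augment Hall→StairB→StairA→C1→Exit: bottleneck 1, flow now 4.
Augment Hall→StairB→StairA→C4→Exit: bottleneck 5, flow now 9.
No augmenting path remains; maximum flow = 9.
By max-flow min-cut, the minimum cut capacity equals the max flow.
In the residual graph, reachable from Hall: {Hall, Lobby, StairB, C5, StairA, C1, C4}.
Min-cut edges: StairA→C3 (2), C1→Exit (2), C4→Exit (5); capacity 2 + 2 + 5 = 9.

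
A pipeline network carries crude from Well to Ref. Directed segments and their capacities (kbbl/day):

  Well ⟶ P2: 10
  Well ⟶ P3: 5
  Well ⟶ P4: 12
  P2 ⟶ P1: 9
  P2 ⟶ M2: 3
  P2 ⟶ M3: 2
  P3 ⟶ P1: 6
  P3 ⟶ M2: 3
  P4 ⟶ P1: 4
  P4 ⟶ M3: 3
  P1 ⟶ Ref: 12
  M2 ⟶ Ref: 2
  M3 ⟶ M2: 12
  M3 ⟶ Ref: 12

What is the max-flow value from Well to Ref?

Augment Well→P2→P1→Ref: bottleneck 9, flow now 9.
Augment Well→P2→M2→Ref: bottleneck 1, flow now 10.
Augment Well→P3→P1→Ref: bottleneck 3, flow now 13.
Augment Well→P3→M2→Ref: bottleneck 1, flow now 14.
Augment Well→P4→M3→Ref: bottleneck 3, flow now 17.
Augment Well→P3→P1→P2→M3→Ref: bottleneck 1, flow now 18. (uses reverse residual edge)
Augment Well→P4→P1→P2→M3→Ref: bottleneck 1, flow now 19. (uses reverse residual edge)
No augmenting path remains; maximum flow = 19.
In the residual graph, reachable from Well: {Well, P2, P3, P4, P1, M2}.
Min-cut edges: P2→M3 (2), P4→M3 (3), P1→Ref (12), M2→Ref (2); capacity 2 + 3 + 12 + 2 = 19.
This cut is saturated, so no flow can exceed 19.

19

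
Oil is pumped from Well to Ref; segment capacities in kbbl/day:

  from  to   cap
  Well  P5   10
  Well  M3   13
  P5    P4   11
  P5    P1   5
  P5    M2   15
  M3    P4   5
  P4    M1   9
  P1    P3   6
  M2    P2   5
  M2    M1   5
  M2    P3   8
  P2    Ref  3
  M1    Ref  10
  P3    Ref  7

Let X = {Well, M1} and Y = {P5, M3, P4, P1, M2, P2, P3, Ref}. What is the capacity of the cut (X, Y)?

33

Edges leaving {Well, M1}: Well→P5 (10), Well→M3 (13), M1→Ref (10).
Cut capacity = 10 + 13 + 10 = 33.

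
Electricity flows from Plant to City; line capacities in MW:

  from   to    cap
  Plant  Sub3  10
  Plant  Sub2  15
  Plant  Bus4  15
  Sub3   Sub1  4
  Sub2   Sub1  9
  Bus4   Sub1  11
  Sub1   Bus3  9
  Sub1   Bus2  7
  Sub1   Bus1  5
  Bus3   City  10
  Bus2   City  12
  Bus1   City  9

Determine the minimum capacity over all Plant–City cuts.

21

Augment Plant→Sub3→Sub1→Bus3→City: bottleneck 4, flow now 4.
Augment Plant→Sub2→Sub1→Bus3→City: bottleneck 5, flow now 9.
Augment Plant→Sub2→Sub1→Bus2→City: bottleneck 4, flow now 13.
Augment Plant→Bus4→Sub1→Bus2→City: bottleneck 3, flow now 16.
Augment Plant→Bus4→Sub1→Bus1→City: bottleneck 5, flow now 21.
No augmenting path remains; maximum flow = 21.
By max-flow min-cut, the minimum cut capacity equals the max flow.
In the residual graph, reachable from Plant: {Plant, Sub3, Sub2, Bus4, Sub1}.
Min-cut edges: Sub1→Bus3 (9), Sub1→Bus2 (7), Sub1→Bus1 (5); capacity 9 + 7 + 5 = 21.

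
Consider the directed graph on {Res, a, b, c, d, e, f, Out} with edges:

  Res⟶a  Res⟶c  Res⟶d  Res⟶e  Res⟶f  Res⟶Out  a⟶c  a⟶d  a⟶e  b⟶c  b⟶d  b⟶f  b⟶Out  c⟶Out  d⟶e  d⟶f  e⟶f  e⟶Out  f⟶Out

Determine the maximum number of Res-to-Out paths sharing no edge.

Assign every edge capacity 1; by Menger, the answer equals the max flow.
Path Res→Out (+1); total 1.
Path Res→c→Out (+1); total 2.
Path Res→e→Out (+1); total 3.
Path Res→f→Out (+1); total 4.
No residual Res→Out path; max flow = 4.
Certifying cut of size 4: {Res→Out, c→Out, e→Out, f→Out}.

4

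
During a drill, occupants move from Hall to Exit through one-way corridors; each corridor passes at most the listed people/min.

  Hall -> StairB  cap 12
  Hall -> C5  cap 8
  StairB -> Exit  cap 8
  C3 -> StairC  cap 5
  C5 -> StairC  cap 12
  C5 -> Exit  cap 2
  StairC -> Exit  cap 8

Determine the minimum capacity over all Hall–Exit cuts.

Augment Hall→StairB→Exit: bottleneck 8, flow now 8.
Augment Hall→C5→Exit: bottleneck 2, flow now 10.
Augment Hall→C5→StairC→Exit: bottleneck 6, flow now 16.
No augmenting path remains; maximum flow = 16.
By max-flow min-cut, the minimum cut capacity equals the max flow.
In the residual graph, reachable from Hall: {Hall, StairB}.
Min-cut edges: Hall→C5 (8), StairB→Exit (8); capacity 8 + 8 = 16.

16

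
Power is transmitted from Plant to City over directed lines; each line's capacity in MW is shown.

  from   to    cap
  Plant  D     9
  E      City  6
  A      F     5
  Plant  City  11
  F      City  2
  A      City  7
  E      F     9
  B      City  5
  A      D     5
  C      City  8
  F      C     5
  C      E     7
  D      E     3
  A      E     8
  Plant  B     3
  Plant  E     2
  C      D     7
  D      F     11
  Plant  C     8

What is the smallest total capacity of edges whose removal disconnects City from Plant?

Augment Plant→City: bottleneck 11, flow now 11.
Augment Plant→B→City: bottleneck 3, flow now 14.
Augment Plant→C→City: bottleneck 8, flow now 22.
Augment Plant→E→City: bottleneck 2, flow now 24.
Augment Plant→D→E→City: bottleneck 3, flow now 27.
Augment Plant→D→F→City: bottleneck 2, flow now 29.
Augment Plant→D→F→C→E→City: bottleneck 1, flow now 30.
No augmenting path remains; maximum flow = 30.
By max-flow min-cut, the minimum cut capacity equals the max flow.
In the residual graph, reachable from Plant: {Plant, C, D, E, F}.
Min-cut edges: Plant→B (3), Plant→City (11), C→City (8), E→City (6), F→City (2); capacity 3 + 11 + 8 + 6 + 2 = 30.

30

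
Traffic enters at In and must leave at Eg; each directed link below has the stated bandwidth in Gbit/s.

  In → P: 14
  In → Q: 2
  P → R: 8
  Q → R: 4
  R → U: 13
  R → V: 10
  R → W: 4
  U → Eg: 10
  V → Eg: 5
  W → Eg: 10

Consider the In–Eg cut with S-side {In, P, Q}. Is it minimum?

Given cut capacity: 8 + 4 = 12.
Augment In→P→R→U→Eg: bottleneck 8, flow now 8.
Augment In→Q→R→U→Eg: bottleneck 2, flow now 10.
No augmenting path remains; maximum flow = 10.
In the residual graph, reachable from In: {In, P}.
Min-cut edges: In→Q (2), P→R (8); capacity 2 + 8 = 10.
Cut capacity 12 exceeds the max flow 10, so it is not minimum.

No — its capacity is 12, but the minimum cut has capacity 10.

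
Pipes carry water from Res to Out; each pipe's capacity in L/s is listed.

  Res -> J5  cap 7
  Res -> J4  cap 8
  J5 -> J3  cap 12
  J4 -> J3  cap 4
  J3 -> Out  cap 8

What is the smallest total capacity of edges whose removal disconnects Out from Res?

8

Augment Res→J5→J3→Out: bottleneck 7, flow now 7.
Augment Res→J4→J3→Out: bottleneck 1, flow now 8.
No augmenting path remains; maximum flow = 8.
By max-flow min-cut, the minimum cut capacity equals the max flow.
In the residual graph, reachable from Res: {Res, J5, J4, J3}.
Min-cut edges: J3→Out (8); capacity 8 = 8.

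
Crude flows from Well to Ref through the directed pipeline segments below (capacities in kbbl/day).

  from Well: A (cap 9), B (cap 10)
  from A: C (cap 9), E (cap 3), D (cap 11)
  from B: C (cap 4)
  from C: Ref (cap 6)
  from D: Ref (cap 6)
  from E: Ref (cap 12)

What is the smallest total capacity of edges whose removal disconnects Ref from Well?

13

Augment Well→A→C→Ref: bottleneck 6, flow now 6.
Augment Well→A→D→Ref: bottleneck 3, flow now 9.
Augment Well→B→C→A→D→Ref: bottleneck 3, flow now 12. (uses reverse residual edge)
Augment Well→B→C→A→E→Ref: bottleneck 1, flow now 13. (uses reverse residual edge)
No augmenting path remains; maximum flow = 13.
By max-flow min-cut, the minimum cut capacity equals the max flow.
In the residual graph, reachable from Well: {Well, B}.
Min-cut edges: Well→A (9), B→C (4); capacity 9 + 4 = 13.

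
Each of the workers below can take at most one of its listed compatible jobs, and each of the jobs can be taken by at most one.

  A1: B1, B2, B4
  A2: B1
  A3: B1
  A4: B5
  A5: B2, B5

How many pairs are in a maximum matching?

4

Unit-capacity flow: source→left, listed edges, right→sink; max matching = max flow.
Augmenting path A1→B1 (+1); matched 1.
Augmenting path A4→B5 (+1); matched 2.
Augmenting path A5→B2 (+1); matched 3.
Augmenting path A2→B1→A1→B4 (+1); matched 4.
No augmenting path remains; maximum matching = 4.
König certificate: {A1, A4, A5, B1} is a vertex cover of size 4 (every listed pair touches it), so no matching can be larger.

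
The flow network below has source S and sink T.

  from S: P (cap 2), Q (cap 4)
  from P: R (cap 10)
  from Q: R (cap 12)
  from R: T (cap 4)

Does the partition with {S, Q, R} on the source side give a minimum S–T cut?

No — its capacity is 6, but the minimum cut has capacity 4.

Given cut capacity: 2 + 4 = 6.
Augment S→P→R→T: bottleneck 2, flow now 2.
Augment S→Q→R→T: bottleneck 2, flow now 4.
No augmenting path remains; maximum flow = 4.
In the residual graph, reachable from S: {S, P, Q, R}.
Min-cut edges: R→T (4); capacity 4 = 4.
Cut capacity 6 exceeds the max flow 4, so it is not minimum.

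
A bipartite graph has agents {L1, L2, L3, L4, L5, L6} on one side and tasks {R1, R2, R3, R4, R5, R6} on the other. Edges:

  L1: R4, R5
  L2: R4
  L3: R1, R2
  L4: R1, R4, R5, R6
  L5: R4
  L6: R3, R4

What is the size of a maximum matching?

5

Unit-capacity flow: source→left, listed edges, right→sink; max matching = max flow.
Augmenting path L1→R4 (+1); matched 1.
Augmenting path L3→R1 (+1); matched 2.
Augmenting path L4→R5 (+1); matched 3.
Augmenting path L6→R3 (+1); matched 4.
Augmenting path L2→R4→L1→R5→L4→R6 (+1); matched 5.
No augmenting path remains; maximum matching = 5.
König certificate: {L1, L3, L4, L6, R4} is a vertex cover of size 5 (every listed pair touches it), so no matching can be larger.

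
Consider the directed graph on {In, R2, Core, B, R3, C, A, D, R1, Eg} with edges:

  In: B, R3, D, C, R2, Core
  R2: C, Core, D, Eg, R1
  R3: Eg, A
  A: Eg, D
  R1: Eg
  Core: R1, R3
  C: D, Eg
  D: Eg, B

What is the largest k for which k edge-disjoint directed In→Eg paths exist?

Assign every edge capacity 1; by Menger, the answer equals the max flow.
Path In→R2→Eg (+1); total 1.
Path In→R3→Eg (+1); total 2.
Path In→C→Eg (+1); total 3.
Path In→D→Eg (+1); total 4.
Path In→Core→R1→Eg (+1); total 5.
No residual In→Eg path; max flow = 5.
Certifying cut of size 5: {In→C, In→Core, In→D, In→R2, In→R3}.

5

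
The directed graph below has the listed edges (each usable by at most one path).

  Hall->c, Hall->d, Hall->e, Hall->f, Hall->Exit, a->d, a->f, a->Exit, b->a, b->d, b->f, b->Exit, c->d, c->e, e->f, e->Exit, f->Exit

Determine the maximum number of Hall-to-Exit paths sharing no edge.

Assign every edge capacity 1; by Menger, the answer equals the max flow.
Path Hall→Exit (+1); total 1.
Path Hall→e→Exit (+1); total 2.
Path Hall→f→Exit (+1); total 3.
No residual Hall→Exit path; max flow = 3.
Certifying cut of size 3: {Hall→Exit, e→Exit, f→Exit}.

3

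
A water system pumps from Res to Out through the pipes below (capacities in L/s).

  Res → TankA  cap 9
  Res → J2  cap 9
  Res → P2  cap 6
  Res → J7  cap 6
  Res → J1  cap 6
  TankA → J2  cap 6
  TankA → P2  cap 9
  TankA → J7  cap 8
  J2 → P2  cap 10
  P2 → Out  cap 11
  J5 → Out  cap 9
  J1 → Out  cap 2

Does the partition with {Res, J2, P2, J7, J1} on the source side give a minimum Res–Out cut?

No — its capacity is 22, but the minimum cut has capacity 13.

Given cut capacity: 9 + 11 + 2 = 22.
Augment Res→P2→Out: bottleneck 6, flow now 6.
Augment Res→J1→Out: bottleneck 2, flow now 8.
Augment Res→TankA→P2→Out: bottleneck 5, flow now 13.
No augmenting path remains; maximum flow = 13.
In the residual graph, reachable from Res: {Res, TankA, J2, P2, J7, J1}.
Min-cut edges: P2→Out (11), J1→Out (2); capacity 11 + 2 = 13.
Cut capacity 22 exceeds the max flow 13, so it is not minimum.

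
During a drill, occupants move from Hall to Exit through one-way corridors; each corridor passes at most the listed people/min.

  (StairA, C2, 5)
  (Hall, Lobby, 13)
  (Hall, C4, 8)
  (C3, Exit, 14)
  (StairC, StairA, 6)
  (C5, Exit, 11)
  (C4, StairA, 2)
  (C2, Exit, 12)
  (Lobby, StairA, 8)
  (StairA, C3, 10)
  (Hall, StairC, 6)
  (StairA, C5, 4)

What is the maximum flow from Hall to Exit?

Augment Hall→StairC→StairA→C5→Exit: bottleneck 4, flow now 4.
Augment Hall→StairC→StairA→C2→Exit: bottleneck 2, flow now 6.
Augment Hall→C4→StairA→C2→Exit: bottleneck 2, flow now 8.
Augment Hall→Lobby→StairA→C2→Exit: bottleneck 1, flow now 9.
Augment Hall→Lobby→StairA→C3→Exit: bottleneck 7, flow now 16.
No augmenting path remains; maximum flow = 16.
In the residual graph, reachable from Hall: {Hall, C4, Lobby}.
Min-cut edges: Hall→StairC (6), C4→StairA (2), Lobby→StairA (8); capacity 6 + 2 + 8 = 16.
This cut is saturated, so no flow can exceed 16.

16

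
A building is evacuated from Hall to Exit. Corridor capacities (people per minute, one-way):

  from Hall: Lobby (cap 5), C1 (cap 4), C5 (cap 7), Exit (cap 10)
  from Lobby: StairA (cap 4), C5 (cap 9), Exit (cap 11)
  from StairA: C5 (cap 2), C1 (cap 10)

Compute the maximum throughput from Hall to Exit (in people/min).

Augment Hall→Exit: bottleneck 10, flow now 10.
Augment Hall→Lobby→Exit: bottleneck 5, flow now 15.
No augmenting path remains; maximum flow = 15.
In the residual graph, reachable from Hall: {Hall, C1, C5}.
Min-cut edges: Hall→Lobby (5), Hall→Exit (10); capacity 5 + 10 = 15.
This cut is saturated, so no flow can exceed 15.

15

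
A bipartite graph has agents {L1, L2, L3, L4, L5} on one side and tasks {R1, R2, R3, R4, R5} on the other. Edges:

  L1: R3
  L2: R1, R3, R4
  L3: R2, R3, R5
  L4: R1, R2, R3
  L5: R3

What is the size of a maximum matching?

Unit-capacity flow: source→left, listed edges, right→sink; max matching = max flow.
Augmenting path L1→R3 (+1); matched 1.
Augmenting path L2→R1 (+1); matched 2.
Augmenting path L3→R2 (+1); matched 3.
Augmenting path L4→R1→L2→R4 (+1); matched 4.
No augmenting path remains; maximum matching = 4.
König certificate: {L2, L3, L4, R3} is a vertex cover of size 4 (every listed pair touches it), so no matching can be larger.

4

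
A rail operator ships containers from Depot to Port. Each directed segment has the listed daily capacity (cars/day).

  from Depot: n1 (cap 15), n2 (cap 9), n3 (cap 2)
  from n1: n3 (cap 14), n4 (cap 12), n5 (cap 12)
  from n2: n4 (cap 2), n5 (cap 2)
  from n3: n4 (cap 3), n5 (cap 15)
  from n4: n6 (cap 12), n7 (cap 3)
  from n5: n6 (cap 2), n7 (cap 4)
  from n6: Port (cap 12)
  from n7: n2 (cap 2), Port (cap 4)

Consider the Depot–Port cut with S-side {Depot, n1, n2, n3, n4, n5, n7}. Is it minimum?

No — its capacity is 18, but the minimum cut has capacity 16.

Given cut capacity: 12 + 2 + 4 = 18.
Augment Depot→n1→n4→n6→Port: bottleneck 12, flow now 12.
Augment Depot→n1→n5→n7→Port: bottleneck 3, flow now 15.
Augment Depot→n2→n4→n7→Port: bottleneck 1, flow now 16.
No augmenting path remains; maximum flow = 16.
In the residual graph, reachable from Depot: {Depot, n1, n2, n3, n4, n5, n6, n7}.
Min-cut edges: n6→Port (12), n7→Port (4); capacity 12 + 4 = 16.
Cut capacity 18 exceeds the max flow 16, so it is not minimum.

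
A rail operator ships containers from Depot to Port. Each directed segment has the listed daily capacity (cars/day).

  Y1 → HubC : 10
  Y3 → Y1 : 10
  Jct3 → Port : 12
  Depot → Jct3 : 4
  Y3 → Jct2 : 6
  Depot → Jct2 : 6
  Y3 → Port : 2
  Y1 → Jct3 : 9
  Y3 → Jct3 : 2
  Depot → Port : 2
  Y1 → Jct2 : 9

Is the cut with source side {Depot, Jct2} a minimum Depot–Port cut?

Given cut capacity: 4 + 2 = 6.
Augment Depot→Port: bottleneck 2, flow now 2.
Augment Depot→Jct3→Port: bottleneck 4, flow now 6.
No augmenting path remains; maximum flow = 6.
Cut capacity 6 equals the max flow, so it is a minimum cut.

Yes — it is a minimum cut (capacity 6).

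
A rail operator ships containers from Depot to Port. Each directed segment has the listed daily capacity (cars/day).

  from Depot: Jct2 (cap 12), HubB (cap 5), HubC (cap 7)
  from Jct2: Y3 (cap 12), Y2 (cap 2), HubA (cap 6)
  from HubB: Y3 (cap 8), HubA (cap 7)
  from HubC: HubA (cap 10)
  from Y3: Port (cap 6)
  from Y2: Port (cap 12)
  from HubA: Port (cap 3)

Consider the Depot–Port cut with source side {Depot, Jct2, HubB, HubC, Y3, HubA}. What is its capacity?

11

Edges leaving {Depot, Jct2, HubB, HubC, Y3, HubA}: Jct2→Y2 (2), Y3→Port (6), HubA→Port (3).
Cut capacity = 2 + 6 + 3 = 11.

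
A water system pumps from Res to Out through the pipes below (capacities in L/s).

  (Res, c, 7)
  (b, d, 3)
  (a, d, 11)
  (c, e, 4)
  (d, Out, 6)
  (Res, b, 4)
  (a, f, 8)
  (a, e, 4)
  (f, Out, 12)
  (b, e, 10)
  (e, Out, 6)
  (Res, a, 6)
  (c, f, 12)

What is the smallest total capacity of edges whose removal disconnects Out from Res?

Augment Res→a→d→Out: bottleneck 6, flow now 6.
Augment Res→b→e→Out: bottleneck 4, flow now 10.
Augment Res→c→e→Out: bottleneck 2, flow now 12.
Augment Res→c→f→Out: bottleneck 5, flow now 17.
No augmenting path remains; maximum flow = 17.
By max-flow min-cut, the minimum cut capacity equals the max flow.
In the residual graph, reachable from Res: {Res}.
Min-cut edges: Res→a (6), Res→b (4), Res→c (7); capacity 6 + 4 + 7 = 17.

17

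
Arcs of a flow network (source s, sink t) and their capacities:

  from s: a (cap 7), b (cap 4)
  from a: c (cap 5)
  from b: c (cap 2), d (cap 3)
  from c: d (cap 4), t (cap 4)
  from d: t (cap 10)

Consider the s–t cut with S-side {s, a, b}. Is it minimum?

No — its capacity is 10, but the minimum cut has capacity 9.

Given cut capacity: 5 + 2 + 3 = 10.
Augment s→a→c→t: bottleneck 4, flow now 4.
Augment s→b→d→t: bottleneck 3, flow now 7.
Augment s→a→c→d→t: bottleneck 1, flow now 8.
Augment s→b→c→d→t: bottleneck 1, flow now 9.
No augmenting path remains; maximum flow = 9.
In the residual graph, reachable from s: {s, a}.
Min-cut edges: s→b (4), a→c (5); capacity 4 + 5 = 9.
Cut capacity 10 exceeds the max flow 9, so it is not minimum.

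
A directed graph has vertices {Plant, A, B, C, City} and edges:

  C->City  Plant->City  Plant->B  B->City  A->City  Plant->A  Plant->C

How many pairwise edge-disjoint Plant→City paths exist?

4

Assign every edge capacity 1; by Menger, the answer equals the max flow.
Path Plant→City (+1); total 1.
Path Plant→A→City (+1); total 2.
Path Plant→B→City (+1); total 3.
Path Plant→C→City (+1); total 4.
No residual Plant→City path; max flow = 4.
Certifying cut of size 4: {Plant→A, Plant→B, Plant→C, Plant→City}.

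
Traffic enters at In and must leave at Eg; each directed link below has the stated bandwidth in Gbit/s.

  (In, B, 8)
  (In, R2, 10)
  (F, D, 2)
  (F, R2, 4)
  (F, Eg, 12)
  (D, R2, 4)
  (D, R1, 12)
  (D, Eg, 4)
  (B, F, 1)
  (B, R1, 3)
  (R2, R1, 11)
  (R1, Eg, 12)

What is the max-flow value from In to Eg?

13

Augment In→B→F→Eg: bottleneck 1, flow now 1.
Augment In→B→R1→Eg: bottleneck 3, flow now 4.
Augment In→R2→R1→Eg: bottleneck 9, flow now 13.
No augmenting path remains; maximum flow = 13.
In the residual graph, reachable from In: {In, B, R2, R1}.
Min-cut edges: B→F (1), R1→Eg (12); capacity 1 + 12 = 13.
This cut is saturated, so no flow can exceed 13.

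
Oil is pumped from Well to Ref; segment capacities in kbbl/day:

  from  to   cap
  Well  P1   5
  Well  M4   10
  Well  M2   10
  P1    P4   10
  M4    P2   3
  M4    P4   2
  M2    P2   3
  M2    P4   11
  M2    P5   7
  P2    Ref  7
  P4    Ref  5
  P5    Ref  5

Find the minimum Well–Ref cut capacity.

16

Augment Well→P1→P4→Ref: bottleneck 5, flow now 5.
Augment Well→M4→P2→Ref: bottleneck 3, flow now 8.
Augment Well→M2→P2→Ref: bottleneck 3, flow now 11.
Augment Well→M2→P5→Ref: bottleneck 5, flow now 16.
No augmenting path remains; maximum flow = 16.
By max-flow min-cut, the minimum cut capacity equals the max flow.
In the residual graph, reachable from Well: {Well, P1, M4, M2, P4, P5}.
Min-cut edges: M4→P2 (3), M2→P2 (3), P4→Ref (5), P5→Ref (5); capacity 3 + 3 + 5 + 5 = 16.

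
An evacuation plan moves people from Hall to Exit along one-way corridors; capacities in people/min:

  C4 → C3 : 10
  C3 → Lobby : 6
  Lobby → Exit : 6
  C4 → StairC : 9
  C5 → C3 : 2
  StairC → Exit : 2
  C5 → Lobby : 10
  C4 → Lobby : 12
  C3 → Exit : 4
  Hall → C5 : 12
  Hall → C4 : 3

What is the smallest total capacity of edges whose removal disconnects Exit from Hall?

11

Augment Hall→C4→Lobby→Exit: bottleneck 3, flow now 3.
Augment Hall→C5→Lobby→Exit: bottleneck 3, flow now 6.
Augment Hall→C5→C3→Exit: bottleneck 2, flow now 8.
Augment Hall→C5→Lobby→C4→C3→Exit: bottleneck 2, flow now 10. (uses reverse residual edge)
Augment Hall→C5→Lobby→C4→StairC→Exit: bottleneck 1, flow now 11. (uses reverse residual edge)
No augmenting path remains; maximum flow = 11.
By max-flow min-cut, the minimum cut capacity equals the max flow.
In the residual graph, reachable from Hall: {Hall, C5, Lobby}.
Min-cut edges: Hall→C4 (3), C5→C3 (2), Lobby→Exit (6); capacity 3 + 2 + 6 = 11.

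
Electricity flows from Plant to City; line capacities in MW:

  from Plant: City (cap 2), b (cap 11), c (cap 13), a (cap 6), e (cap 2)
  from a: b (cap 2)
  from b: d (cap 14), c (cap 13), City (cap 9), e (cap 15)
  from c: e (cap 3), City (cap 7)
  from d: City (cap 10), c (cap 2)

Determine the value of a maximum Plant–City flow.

Augment Plant→City: bottleneck 2, flow now 2.
Augment Plant→b→City: bottleneck 9, flow now 11.
Augment Plant→c→City: bottleneck 7, flow now 18.
Augment Plant→b→d→City: bottleneck 2, flow now 20.
Augment Plant→a→b→d→City: bottleneck 2, flow now 22.
No augmenting path remains; maximum flow = 22.
In the residual graph, reachable from Plant: {Plant, a, c, e}.
Min-cut edges: Plant→b (11), Plant→City (2), a→b (2), c→City (7); capacity 11 + 2 + 2 + 7 = 22.
This cut is saturated, so no flow can exceed 22.

22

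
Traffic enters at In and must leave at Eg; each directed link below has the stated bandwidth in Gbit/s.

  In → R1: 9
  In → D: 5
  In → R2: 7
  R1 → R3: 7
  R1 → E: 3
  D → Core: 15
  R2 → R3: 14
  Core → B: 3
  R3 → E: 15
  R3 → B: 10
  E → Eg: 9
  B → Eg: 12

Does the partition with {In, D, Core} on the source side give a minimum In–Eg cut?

Given cut capacity: 9 + 7 + 3 = 19.
Augment In→R1→E→Eg: bottleneck 3, flow now 3.
Augment In→R1→R3→E→Eg: bottleneck 6, flow now 9.
Augment In→D→Core→B→Eg: bottleneck 3, flow now 12.
Augment In→R2→R3→B→Eg: bottleneck 7, flow now 19.
No augmenting path remains; maximum flow = 19.
Cut capacity 19 equals the max flow, so it is a minimum cut.

Yes — it is a minimum cut (capacity 19).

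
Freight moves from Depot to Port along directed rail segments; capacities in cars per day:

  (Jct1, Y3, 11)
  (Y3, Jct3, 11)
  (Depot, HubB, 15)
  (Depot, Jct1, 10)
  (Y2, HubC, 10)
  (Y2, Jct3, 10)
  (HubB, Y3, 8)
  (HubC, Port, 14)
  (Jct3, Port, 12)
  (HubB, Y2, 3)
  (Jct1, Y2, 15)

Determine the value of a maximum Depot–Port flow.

21

Augment Depot→HubB→Y3→Jct3→Port: bottleneck 8, flow now 8.
Augment Depot→HubB→Y2→HubC→Port: bottleneck 3, flow now 11.
Augment Depot→Jct1→Y3→Jct3→Port: bottleneck 3, flow now 14.
Augment Depot→Jct1→Y2→HubC→Port: bottleneck 7, flow now 21.
No augmenting path remains; maximum flow = 21.
In the residual graph, reachable from Depot: {Depot, HubB}.
Min-cut edges: Depot→Jct1 (10), HubB→Y3 (8), HubB→Y2 (3); capacity 10 + 8 + 3 = 21.
This cut is saturated, so no flow can exceed 21.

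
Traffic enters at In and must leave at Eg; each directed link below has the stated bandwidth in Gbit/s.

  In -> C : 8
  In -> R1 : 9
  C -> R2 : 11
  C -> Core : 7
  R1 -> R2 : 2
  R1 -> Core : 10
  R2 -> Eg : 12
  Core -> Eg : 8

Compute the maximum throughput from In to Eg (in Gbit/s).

17

Augment In→C→R2→Eg: bottleneck 8, flow now 8.
Augment In→R1→R2→Eg: bottleneck 2, flow now 10.
Augment In→R1→Core→Eg: bottleneck 7, flow now 17.
No augmenting path remains; maximum flow = 17.
In the residual graph, reachable from In: {In}.
Min-cut edges: In→C (8), In→R1 (9); capacity 8 + 9 = 17.
This cut is saturated, so no flow can exceed 17.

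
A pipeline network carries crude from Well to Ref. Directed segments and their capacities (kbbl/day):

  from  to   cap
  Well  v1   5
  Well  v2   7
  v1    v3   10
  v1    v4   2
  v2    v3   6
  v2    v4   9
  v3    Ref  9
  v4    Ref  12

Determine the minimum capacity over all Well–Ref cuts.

Augment Well→v1→v3→Ref: bottleneck 5, flow now 5.
Augment Well→v2→v3→Ref: bottleneck 4, flow now 9.
Augment Well→v2→v4→Ref: bottleneck 3, flow now 12.
No augmenting path remains; maximum flow = 12.
By max-flow min-cut, the minimum cut capacity equals the max flow.
In the residual graph, reachable from Well: {Well}.
Min-cut edges: Well→v1 (5), Well→v2 (7); capacity 5 + 7 = 12.

12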